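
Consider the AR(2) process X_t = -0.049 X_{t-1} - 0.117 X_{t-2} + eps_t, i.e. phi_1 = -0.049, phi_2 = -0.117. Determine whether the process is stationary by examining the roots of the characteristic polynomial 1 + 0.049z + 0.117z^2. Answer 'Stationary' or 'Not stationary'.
\text{Stationary}

The AR(p) characteristic polynomial is P(z) = 1 + 0.049z + 0.117z^2.
Stationarity requires all roots to lie outside the unit circle, i.e. |z| > 1 for every root.
Set 1 + (0.049) z + (0.117) z^2 = 0, i.e. a z^2 + b z + c = 0 with a = 0.117, b = 0.049, c = 1.
Discriminant D = b^2 - 4ac = (0.049)^2 - 4*(0.117)*1 = 0.002401 - (0.468) = -0.465599.
D < 0, so the roots are the complex-conjugate pair z = (-b +/- i sqrt(-D)) / (2a) = -0.2094 +/- 2.916i.
For a conjugate pair |z|^2 = z * conj(z) = (product of roots) = c/a = 1/(0.117) = 8.547009, so |z| = sqrt(8.547009) = 2.9235 for both roots.
Moduli of all roots: 2.9235, 2.9235.
All moduli strictly greater than 1? Yes.
Verdict: Stationary.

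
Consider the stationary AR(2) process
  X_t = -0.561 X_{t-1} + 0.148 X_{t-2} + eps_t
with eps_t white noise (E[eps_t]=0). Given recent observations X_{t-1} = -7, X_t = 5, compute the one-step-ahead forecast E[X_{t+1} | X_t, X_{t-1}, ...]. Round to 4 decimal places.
E[X_{t+1} \mid \mathcal F_t] = -3.8410

For an AR(p) model X_t = c + sum_i phi_i X_{t-i} + eps_t, the
one-step-ahead conditional mean is
  E[X_{t+1} | X_t, ...] = c + sum_i phi_i X_{t+1-i}.
Substitute known values:
  E[X_{t+1} | ...] = (-0.561) * (5) + (0.148) * (-7)
                   = -3.8410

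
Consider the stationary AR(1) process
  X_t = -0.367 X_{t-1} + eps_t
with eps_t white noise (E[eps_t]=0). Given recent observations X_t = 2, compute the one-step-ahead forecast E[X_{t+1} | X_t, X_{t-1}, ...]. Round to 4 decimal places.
E[X_{t+1} \mid \mathcal F_t] = -0.7340

For an AR(p) model X_t = c + sum_i phi_i X_{t-i} + eps_t, the
one-step-ahead conditional mean is
  E[X_{t+1} | X_t, ...] = c + sum_i phi_i X_{t+1-i}.
Substitute known values:
  E[X_{t+1} | ...] = (-0.367) * (2)
                   = -0.7340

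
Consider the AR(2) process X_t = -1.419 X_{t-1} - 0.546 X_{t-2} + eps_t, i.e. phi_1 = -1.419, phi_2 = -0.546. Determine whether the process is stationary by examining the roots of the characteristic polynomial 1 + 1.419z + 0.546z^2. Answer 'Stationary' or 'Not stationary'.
\text{Stationary}

The AR(p) characteristic polynomial is P(z) = 1 + 1.419z + 0.546z^2.
Stationarity requires all roots to lie outside the unit circle, i.e. |z| > 1 for every root.
Set 1 + (1.419) z + (0.546) z^2 = 0, i.e. a z^2 + b z + c = 0 with a = 0.546, b = 1.419, c = 1.
Discriminant D = b^2 - 4ac = (1.419)^2 - 4*(0.546)*1 = 2.013561 - (2.184) = -0.170439.
D < 0, so the roots are the complex-conjugate pair z = (-b +/- i sqrt(-D)) / (2a) = -1.2995 +/- 0.3781i.
For a conjugate pair |z|^2 = z * conj(z) = (product of roots) = c/a = 1/(0.546) = 1.831502, so |z| = sqrt(1.831502) = 1.3533 for both roots.
Moduli of all roots: 1.3533, 1.3533.
All moduli strictly greater than 1? Yes.
Verdict: Stationary.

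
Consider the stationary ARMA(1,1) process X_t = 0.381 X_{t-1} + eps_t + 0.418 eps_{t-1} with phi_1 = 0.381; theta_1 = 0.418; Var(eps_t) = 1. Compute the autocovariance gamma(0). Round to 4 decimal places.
\gamma(0) = 1.7468

Multiply the model equation by X_{t-k} and take expectations. With theta_0 = psi_0 = 1 and psi_j the MA(infinity) weights, this gives
  gamma(k) - sum_i phi_i gamma(k-i) = c_k,
  c_k = sigma^2 * sum_{j=k..q} theta_j psi_{j-k}   (c_k = 0 for k > q),
using gamma(-m) = gamma(m).
psi-weights needed (psi_j = theta_j + sum_i phi_i psi_{j-i}):
  psi_1 = theta_1 + phi_1 = 0.418 + (0.381) = 0.799
Right-hand sides:
  c_0 = sigma^2 (1 + theta_1 psi_1) = 1 * (1 + (0.418)(0.799)) = 1 * 1.333982 = 1.333982
  c_1 = sigma^2 theta_1 = 1 * (0.418) = 0.418
  c_2 = 0
Equations for k = 0 and k = 1 (AR order 1):
  gamma(0) = phi_1 gamma(1) + c_0
  gamma(1) = phi_1 gamma(0) + c_1
Substituting the second into the first: gamma(0) (1 - phi_1^2) = c_0 + phi_1 c_1, so
  gamma(0) = (c_0 + phi_1 c_1) / (1 - phi_1^2) = (1.333982 + (0.381)(0.418)) / (1 - (0.381)^2) = 1.49324 / 0.854839 = 1.746808.
Therefore gamma(0) = 1.7468 (to 4 decimal places).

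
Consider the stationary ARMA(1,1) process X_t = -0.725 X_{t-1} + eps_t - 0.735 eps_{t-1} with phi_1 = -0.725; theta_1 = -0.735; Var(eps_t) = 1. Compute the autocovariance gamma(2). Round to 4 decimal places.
\gamma(2) = 3.4204

Multiply the model equation by X_{t-k} and take expectations. With theta_0 = psi_0 = 1 and psi_j the MA(infinity) weights, this gives
  gamma(k) - sum_i phi_i gamma(k-i) = c_k,
  c_k = sigma^2 * sum_{j=k..q} theta_j psi_{j-k}   (c_k = 0 for k > q),
using gamma(-m) = gamma(m).
psi-weights needed (psi_j = theta_j + sum_i phi_i psi_{j-i}):
  psi_1 = theta_1 + phi_1 = -0.735 + (-0.725) = -1.46
Right-hand sides:
  c_0 = sigma^2 (1 + theta_1 psi_1) = 1 * (1 + (-0.735)(-1.46)) = 1 * 2.0731 = 2.0731
  c_1 = sigma^2 theta_1 = 1 * (-0.735) = -0.735
  c_2 = 0
Equations for k = 0 and k = 1 (AR order 1):
  gamma(0) = phi_1 gamma(1) + c_0
  gamma(1) = phi_1 gamma(0) + c_1
Substituting the second into the first: gamma(0) (1 - phi_1^2) = c_0 + phi_1 c_1, so
  gamma(0) = (c_0 + phi_1 c_1) / (1 - phi_1^2) = (2.0731 + (-0.725)(-0.735)) / (1 - (-0.725)^2) = 2.605975 / 0.474375 = 5.493491.
  gamma(1) = phi_1 gamma(0) + c_1 = (-0.725)(5.493491) + (-0.735) = -4.717781.
For k = 2 (> q): gamma(2) = phi_1 gamma(1) = (-0.725)(-4.717781) = 3.420391.
Therefore gamma(2) = 3.4204 (to 4 decimal places).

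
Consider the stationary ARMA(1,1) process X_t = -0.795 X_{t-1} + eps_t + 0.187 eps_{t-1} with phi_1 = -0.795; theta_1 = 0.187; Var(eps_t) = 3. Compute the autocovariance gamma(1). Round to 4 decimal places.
\gamma(1) = -4.2199

Multiply the model equation by X_{t-k} and take expectations. With theta_0 = psi_0 = 1 and psi_j the MA(infinity) weights, this gives
  gamma(k) - sum_i phi_i gamma(k-i) = c_k,
  c_k = sigma^2 * sum_{j=k..q} theta_j psi_{j-k}   (c_k = 0 for k > q),
using gamma(-m) = gamma(m).
psi-weights needed (psi_j = theta_j + sum_i phi_i psi_{j-i}):
  psi_1 = theta_1 + phi_1 = 0.187 + (-0.795) = -0.608
Right-hand sides:
  c_0 = sigma^2 (1 + theta_1 psi_1) = 3 * (1 + (0.187)(-0.608)) = 3 * 0.886304 = 2.658912
  c_1 = sigma^2 theta_1 = 3 * (0.187) = 0.561
  c_2 = 0
Equations for k = 0 and k = 1 (AR order 1):
  gamma(0) = phi_1 gamma(1) + c_0
  gamma(1) = phi_1 gamma(0) + c_1
Substituting the second into the first: gamma(0) (1 - phi_1^2) = c_0 + phi_1 c_1, so
  gamma(0) = (c_0 + phi_1 c_1) / (1 - phi_1^2) = (2.658912 + (-0.795)(0.561)) / (1 - (-0.795)^2) = 2.212917 / 0.367975 = 6.01377.
  gamma(1) = phi_1 gamma(0) + c_1 = (-0.795)(6.01377) + (0.561) = -4.219947.
Therefore gamma(1) = -4.2199 (to 4 decimal places).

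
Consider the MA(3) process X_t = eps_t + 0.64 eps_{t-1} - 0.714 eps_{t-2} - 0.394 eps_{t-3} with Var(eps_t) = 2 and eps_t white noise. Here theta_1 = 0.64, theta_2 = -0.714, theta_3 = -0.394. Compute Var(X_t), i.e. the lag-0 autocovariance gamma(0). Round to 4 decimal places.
\gamma(0) = 4.1493

For an MA(q) process X_t = eps_t + sum_i theta_i eps_{t-i} with
Var(eps_t) = sigma^2, the variance is
  gamma(0) = sigma^2 * (1 + sum_i theta_i^2).
  sum_i theta_i^2 = (0.64)^2 + (-0.714)^2 + (-0.394)^2 = 0.4096 + 0.509796 + 0.155236 = 1.074632.
  gamma(0) = 2 * (1 + 1.074632) = 2 * 2.074632 = 4.149264, which rounds to 4.1493.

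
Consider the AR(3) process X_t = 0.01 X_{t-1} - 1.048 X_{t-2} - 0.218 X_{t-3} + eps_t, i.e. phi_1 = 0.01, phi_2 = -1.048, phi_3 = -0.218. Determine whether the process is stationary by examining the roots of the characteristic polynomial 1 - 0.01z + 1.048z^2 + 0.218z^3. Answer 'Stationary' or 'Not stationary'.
\text{Not stationary}

The AR(p) characteristic polynomial is P(z) = 1 - 0.01z + 1.048z^2 + 0.218z^3.
Stationarity requires all roots to lie outside the unit circle, i.e. |z| > 1 for every root.
Degree 3: look for a simple real root z0 first, then factor out (1 - z/z0) and solve the remaining quadratic.
Testing z0 = -5: P(-5) = 1 + (-0.01)(-5) + (1.048)(-5)^2 + (0.218)(-5)^3
  = 1 + (0.05) + (26.2) + (-27.25) = 0.  So z_0 = -5 is a root, |z_0| = 5.
Divide out the factor (1 + 0.2 z) = (1 - z/z0) (since 1/z0 = -0.2):
  P(z) = (1 + 0.2 z)(1 + (-0.21) z + (1.09) z^2)
  [check: z-coef -0.21 - (-0.2) = -0.01; z^2-coef 1.09 - (-0.2)(-0.21) = 1.048; z^3-coef -(-0.2)(1.09) = 0.218.]
Remaining roots from the quadratic factor 1 + (-0.21) z + (1.09) z^2:
  Set 1 + (-0.21) z + (1.09) z^2 = 0, i.e. a z^2 + b z + c = 0 with a = 1.09, b = -0.21, c = 1.
  Discriminant D = b^2 - 4ac = (-0.21)^2 - 4*(1.09)*1 = 0.0441 - (4.36) = -4.3159.
  D < 0, so the roots are the complex-conjugate pair z = (-b +/- i sqrt(-D)) / (2a) = 0.0963 +/- 0.953i.
  For a conjugate pair |z|^2 = z * conj(z) = (product of roots) = c/a = 1/(1.09) = 0.917431, so |z| = sqrt(0.917431) = 0.9578 for both roots.
Moduli of all roots: 5.0000, 0.9578, 0.9578.
All moduli strictly greater than 1? No.
Verdict: Not stationary.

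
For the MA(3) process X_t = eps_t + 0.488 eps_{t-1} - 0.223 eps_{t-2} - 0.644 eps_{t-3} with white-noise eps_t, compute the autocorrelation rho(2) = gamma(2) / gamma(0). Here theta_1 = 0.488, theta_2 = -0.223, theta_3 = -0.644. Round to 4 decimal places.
\rho(2) = -0.3156

For an MA(q) process with theta_0 = 1, the autocovariance is
  gamma(k) = sigma^2 * sum_{i=0..q-k} theta_i * theta_{i+k},
and rho(k) = gamma(k) / gamma(0). Sigma^2 cancels.
  numerator   = (1)*(-0.223) + (0.488)*(-0.644) = -0.537272.
  denominator = (1)^2 + (0.488)^2 + (-0.223)^2 + (-0.644)^2 = 1.702609.
  rho(2) = -0.537272 / 1.702609 = -0.3156.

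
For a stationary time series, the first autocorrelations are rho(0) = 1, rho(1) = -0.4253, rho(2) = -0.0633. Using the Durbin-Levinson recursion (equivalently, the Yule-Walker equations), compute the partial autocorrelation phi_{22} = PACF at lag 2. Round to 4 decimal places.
\phi_{22} = -0.2981

The PACF at lag k is phi_{kk}, the last component of the solution
to the Yule-Walker system G_k phi = r_k where
  (G_k)_{ij} = rho(|i - j|), (r_k)_i = rho(i), i,j = 1..k.
Equivalently, Durbin-Levinson gives phi_{kk} iteratively:
  phi_{11} = rho(1)
  phi_{kk} = [rho(k) - sum_{j=1..k-1} phi_{k-1,j} rho(k-j)]
            / [1 - sum_{j=1..k-1} phi_{k-1,j} rho(j)],
  phi_{k,j} = phi_{k-1,j} - phi_{kk} phi_{k-1,k-j},  j = 1..k-1.
Step k = 1:
  phi_11 = rho(1) = -0.4253.
Step k = 2:
  phi_22 = [rho(2) - phi_11 rho(1)] / [1 - phi_11 rho(1)] = [-0.0633 - (-0.4253)(-0.4253)] / [1 - (-0.4253)(-0.4253)]
         = -0.24418009 / 0.81911991 = -0.2981.
Therefore phi_{22} = -0.2981.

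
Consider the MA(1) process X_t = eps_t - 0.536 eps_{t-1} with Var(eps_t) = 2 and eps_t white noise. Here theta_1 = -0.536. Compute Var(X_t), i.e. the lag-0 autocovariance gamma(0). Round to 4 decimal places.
\gamma(0) = 2.5746

For an MA(q) process X_t = eps_t + sum_i theta_i eps_{t-i} with
Var(eps_t) = sigma^2, the variance is
  gamma(0) = sigma^2 * (1 + sum_i theta_i^2).
  sum_i theta_i^2 = (-0.536)^2 = 0.287296.
  gamma(0) = 2 * (1 + 0.287296) = 2 * 1.287296 = 2.574592, which rounds to 2.5746.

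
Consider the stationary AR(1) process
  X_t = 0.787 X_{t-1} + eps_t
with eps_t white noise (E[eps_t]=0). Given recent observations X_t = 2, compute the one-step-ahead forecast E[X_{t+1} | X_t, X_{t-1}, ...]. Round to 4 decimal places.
E[X_{t+1} \mid \mathcal F_t] = 1.5740

For an AR(p) model X_t = c + sum_i phi_i X_{t-i} + eps_t, the
one-step-ahead conditional mean is
  E[X_{t+1} | X_t, ...] = c + sum_i phi_i X_{t+1-i}.
Substitute known values:
  E[X_{t+1} | ...] = (0.787) * (2)
                   = 1.5740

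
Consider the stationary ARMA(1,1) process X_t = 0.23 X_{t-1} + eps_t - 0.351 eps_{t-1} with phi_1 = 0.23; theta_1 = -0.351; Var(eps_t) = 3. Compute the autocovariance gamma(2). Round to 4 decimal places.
\gamma(2) = -0.0810

Multiply the model equation by X_{t-k} and take expectations. With theta_0 = psi_0 = 1 and psi_j the MA(infinity) weights, this gives
  gamma(k) - sum_i phi_i gamma(k-i) = c_k,
  c_k = sigma^2 * sum_{j=k..q} theta_j psi_{j-k}   (c_k = 0 for k > q),
using gamma(-m) = gamma(m).
psi-weights needed (psi_j = theta_j + sum_i phi_i psi_{j-i}):
  psi_1 = theta_1 + phi_1 = -0.351 + (0.23) = -0.121
Right-hand sides:
  c_0 = sigma^2 (1 + theta_1 psi_1) = 3 * (1 + (-0.351)(-0.121)) = 3 * 1.042471 = 3.127413
  c_1 = sigma^2 theta_1 = 3 * (-0.351) = -1.053
  c_2 = 0
Equations for k = 0 and k = 1 (AR order 1):
  gamma(0) = phi_1 gamma(1) + c_0
  gamma(1) = phi_1 gamma(0) + c_1
Substituting the second into the first: gamma(0) (1 - phi_1^2) = c_0 + phi_1 c_1, so
  gamma(0) = (c_0 + phi_1 c_1) / (1 - phi_1^2) = (3.127413 + (0.23)(-1.053)) / (1 - (0.23)^2) = 2.885223 / 0.9471 = 3.046376.
  gamma(1) = phi_1 gamma(0) + c_1 = (0.23)(3.046376) + (-1.053) = -0.352333.
For k = 2 (> q): gamma(2) = phi_1 gamma(1) = (0.23)(-0.352333) = -0.081037.
Therefore gamma(2) = -0.0810 (to 4 decimal places).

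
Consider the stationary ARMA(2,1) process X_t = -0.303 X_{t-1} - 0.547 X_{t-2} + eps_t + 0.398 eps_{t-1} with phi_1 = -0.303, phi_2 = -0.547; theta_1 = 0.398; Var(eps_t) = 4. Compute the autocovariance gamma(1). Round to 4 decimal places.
\gamma(1) = -0.1364

Multiply the model equation by X_{t-k} and take expectations. With theta_0 = psi_0 = 1 and psi_j the MA(infinity) weights, this gives
  gamma(k) - sum_i phi_i gamma(k-i) = c_k,
  c_k = sigma^2 * sum_{j=k..q} theta_j psi_{j-k}   (c_k = 0 for k > q),
using gamma(-m) = gamma(m).
psi-weights needed (psi_j = theta_j + sum_i phi_i psi_{j-i}):
  psi_1 = theta_1 + phi_1 = 0.398 + (-0.303) = 0.095
Right-hand sides:
  c_0 = sigma^2 (1 + theta_1 psi_1) = 4 * (1 + (0.398)(0.095)) = 4 * 1.03781 = 4.15124
  c_1 = sigma^2 theta_1 = 4 * (0.398) = 1.592
  c_2 = 0
Equations for k = 0, 1, 2 (AR order 2, c_2 = 0):
  (E0) gamma(0) = phi_1 gamma(1) + phi_2 gamma(2) + c_0
  (E1) gamma(1) = phi_1 gamma(0) + phi_2 gamma(1) + c_1
  (E2) gamma(2) = phi_1 gamma(1) + phi_2 gamma(0)
From (E1): gamma(1) = A gamma(0) + B with
  A = phi_1 / (1 - phi_2) = -0.303 / 1.547 = -0.195863,   B = c_1 / (1 - phi_2) = 1.592 / 1.547 = 1.029089.
Insert (E2) into (E0): gamma(0) (1 - phi_2^2) = phi_1 (1 + phi_2) gamma(1) + c_0.
  phi_1 (1 + phi_2) = (-0.303)(0.453) = -0.137259,   1 - phi_2^2 = 0.700791.
Replace gamma(1) by A gamma(0) + B and collect gamma(0):
  gamma(0) [0.700791 - (-0.137259)(-0.195863)] = (-0.137259)(1.029089) + 4.15124
  gamma(0) * 0.673907 = 4.009988
  gamma(0) = 4.009988 / 0.673907 = 5.950358.
  gamma(1) = A gamma(0) + B = (-0.195863)(5.950358) + (1.029089) = -0.136366.
Therefore gamma(1) = -0.1364 (to 4 decimal places).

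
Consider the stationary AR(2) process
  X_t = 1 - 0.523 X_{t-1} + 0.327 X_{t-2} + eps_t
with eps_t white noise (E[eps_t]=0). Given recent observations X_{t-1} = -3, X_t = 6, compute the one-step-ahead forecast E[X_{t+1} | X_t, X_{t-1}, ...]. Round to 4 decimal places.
E[X_{t+1} \mid \mathcal F_t] = -3.1190

For an AR(p) model X_t = c + sum_i phi_i X_{t-i} + eps_t, the
one-step-ahead conditional mean is
  E[X_{t+1} | X_t, ...] = c + sum_i phi_i X_{t+1-i}.
Substitute known values:
  E[X_{t+1} | ...] = 1 + (-0.523) * (6) + (0.327) * (-3)
                   = -3.1190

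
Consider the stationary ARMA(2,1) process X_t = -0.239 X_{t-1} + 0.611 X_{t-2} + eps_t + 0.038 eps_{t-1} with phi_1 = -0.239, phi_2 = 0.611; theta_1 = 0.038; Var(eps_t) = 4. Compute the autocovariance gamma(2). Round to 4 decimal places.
\gamma(2) = 7.3254

Multiply the model equation by X_{t-k} and take expectations. With theta_0 = psi_0 = 1 and psi_j the MA(infinity) weights, this gives
  gamma(k) - sum_i phi_i gamma(k-i) = c_k,
  c_k = sigma^2 * sum_{j=k..q} theta_j psi_{j-k}   (c_k = 0 for k > q),
using gamma(-m) = gamma(m).
psi-weights needed (psi_j = theta_j + sum_i phi_i psi_{j-i}):
  psi_1 = theta_1 + phi_1 = 0.038 + (-0.239) = -0.201
Right-hand sides:
  c_0 = sigma^2 (1 + theta_1 psi_1) = 4 * (1 + (0.038)(-0.201)) = 4 * 0.992362 = 3.969448
  c_1 = sigma^2 theta_1 = 4 * (0.038) = 0.152
  c_2 = 0
Equations for k = 0, 1, 2 (AR order 2, c_2 = 0):
  (E0) gamma(0) = phi_1 gamma(1) + phi_2 gamma(2) + c_0
  (E1) gamma(1) = phi_1 gamma(0) + phi_2 gamma(1) + c_1
  (E2) gamma(2) = phi_1 gamma(1) + phi_2 gamma(0)
From (E1): gamma(1) = A gamma(0) + B with
  A = phi_1 / (1 - phi_2) = -0.239 / 0.389 = -0.614396,   B = c_1 / (1 - phi_2) = 0.152 / 0.389 = 0.390746.
Insert (E2) into (E0): gamma(0) (1 - phi_2^2) = phi_1 (1 + phi_2) gamma(1) + c_0.
  phi_1 (1 + phi_2) = (-0.239)(1.611) = -0.385029,   1 - phi_2^2 = 0.626679.
Replace gamma(1) by A gamma(0) + B and collect gamma(0):
  gamma(0) [0.626679 - (-0.385029)(-0.614396)] = (-0.385029)(0.390746) + 3.969448
  gamma(0) * 0.390119 = 3.819
  gamma(0) = 3.819 / 0.390119 = 9.789326.
  gamma(1) = A gamma(0) + B = (-0.614396)(9.789326) + (0.390746) = -5.623776.
  gamma(2) = phi_1 gamma(1) + phi_2 gamma(0) = (-0.239)(-5.623776) + (0.611)(9.789326) = 7.32536.
Therefore gamma(2) = 7.3254 (to 4 decimal places).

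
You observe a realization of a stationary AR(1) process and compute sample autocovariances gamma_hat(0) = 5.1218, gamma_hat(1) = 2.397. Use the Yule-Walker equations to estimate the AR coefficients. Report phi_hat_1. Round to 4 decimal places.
\hat\phi_{1} = 0.4680

The Yule-Walker equations for an AR(p) process read, in matrix form,
  Gamma_p phi = r_p,   with   (Gamma_p)_{ij} = gamma(|i - j|),
                       (r_p)_i = gamma(i),   i,j = 1..p.
Substitute the sample gammas (Toeplitz matrix and right-hand side of size 1):
  Gamma_p = [[5.1218]]
  r_p     = [2.397]
With p = 1 this is the single equation gamma(0) phi_1 = gamma(1):
  phi_hat_1 = gamma(1) / gamma(0) = 2.397 / 5.1218 = 0.4680.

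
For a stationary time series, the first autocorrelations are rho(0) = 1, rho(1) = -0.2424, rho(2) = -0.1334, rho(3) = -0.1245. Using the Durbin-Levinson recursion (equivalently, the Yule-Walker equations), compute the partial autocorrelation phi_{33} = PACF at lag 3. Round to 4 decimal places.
\phi_{33} = -0.2361

The PACF at lag k is phi_{kk}, the last component of the solution
to the Yule-Walker system G_k phi = r_k where
  (G_k)_{ij} = rho(|i - j|), (r_k)_i = rho(i), i,j = 1..k.
Equivalently, Durbin-Levinson gives phi_{kk} iteratively:
  phi_{11} = rho(1)
  phi_{kk} = [rho(k) - sum_{j=1..k-1} phi_{k-1,j} rho(k-j)]
            / [1 - sum_{j=1..k-1} phi_{k-1,j} rho(j)],
  phi_{k,j} = phi_{k-1,j} - phi_{kk} phi_{k-1,k-j},  j = 1..k-1.
Step k = 1:
  phi_11 = rho(1) = -0.2424.
Step k = 2:
  phi_22 = [rho(2) - phi_11 rho(1)] / [1 - phi_11 rho(1)] = [-0.1334 - (-0.2424)(-0.2424)] / [1 - (-0.2424)(-0.2424)]
         = -0.19215776 / 0.94124224 = -0.204153.
  Update: phi_21 = phi_11 - phi_22 phi_11 = -0.2424 - (-0.204153)(-0.2424) = -0.291887.
Step k = 3:
  phi_33 = [rho(3) - phi_21 rho(2) - phi_22 rho(1)] / [1 - phi_21 rho(1) - phi_22 rho(2)]
    numerator   = -0.1245 - (-0.291887)(-0.1334) - (-0.204153)(-0.2424) = -0.21292447
    denominator = 1 - (-0.291887)(-0.2424) - (-0.204153)(-0.1334) = 0.90201259
  phi_33 = -0.21292447 / 0.90201259 = -0.2361.
Therefore phi_{33} = -0.2361.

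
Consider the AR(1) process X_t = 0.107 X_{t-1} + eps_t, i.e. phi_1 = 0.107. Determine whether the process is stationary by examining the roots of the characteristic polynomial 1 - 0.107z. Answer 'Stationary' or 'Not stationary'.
\text{Stationary}

The AR(p) characteristic polynomial is P(z) = 1 - 0.107z.
Stationarity requires all roots to lie outside the unit circle, i.e. |z| > 1 for every root.
This is linear in z: 1 + (-0.107) z = 0  =>  z = -1/(-0.107) = 9.345794,  |z| = 9.345794.
Moduli of all roots: 9.3458.
All moduli strictly greater than 1? Yes.
Verdict: Stationary.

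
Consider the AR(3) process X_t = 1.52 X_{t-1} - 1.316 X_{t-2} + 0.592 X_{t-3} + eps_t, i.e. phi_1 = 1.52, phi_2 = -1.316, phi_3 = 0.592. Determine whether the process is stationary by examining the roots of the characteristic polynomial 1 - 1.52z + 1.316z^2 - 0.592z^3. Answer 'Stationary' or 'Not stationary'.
\text{Stationary}

The AR(p) characteristic polynomial is P(z) = 1 - 1.52z + 1.316z^2 - 0.592z^3.
Stationarity requires all roots to lie outside the unit circle, i.e. |z| > 1 for every root.
Degree 3: look for a simple real root z0 first, then factor out (1 - z/z0) and solve the remaining quadratic.
Testing z0 = 1.25: P(1.25) = 1 + (-1.52)(1.25) + (1.316)(1.25)^2 + (-0.592)(1.25)^3
  = 1 + (-1.9) + (2.05625) + (-1.15625) = 0.  So z_0 = 1.25 is a root, |z_0| = 1.25.
Divide out the factor (1 - 0.8 z) = (1 - z/z0) (since 1/z0 = 0.8):
  P(z) = (1 - 0.8 z)(1 + (-0.72) z + (0.74) z^2)
  [check: z-coef -0.72 - (0.8) = -1.52; z^2-coef 0.74 - (0.8)(-0.72) = 1.316; z^3-coef -(0.8)(0.74) = -0.592.]
Remaining roots from the quadratic factor 1 + (-0.72) z + (0.74) z^2:
  Set 1 + (-0.72) z + (0.74) z^2 = 0, i.e. a z^2 + b z + c = 0 with a = 0.74, b = -0.72, c = 1.
  Discriminant D = b^2 - 4ac = (-0.72)^2 - 4*(0.74)*1 = 0.5184 - (2.96) = -2.4416.
  D < 0, so the roots are the complex-conjugate pair z = (-b +/- i sqrt(-D)) / (2a) = 0.4865 +/- 1.0558i.
  For a conjugate pair |z|^2 = z * conj(z) = (product of roots) = c/a = 1/(0.74) = 1.351351, so |z| = sqrt(1.351351) = 1.1625 for both roots.
Moduli of all roots: 1.2500, 1.1625, 1.1625.
All moduli strictly greater than 1? Yes.
Verdict: Stationary.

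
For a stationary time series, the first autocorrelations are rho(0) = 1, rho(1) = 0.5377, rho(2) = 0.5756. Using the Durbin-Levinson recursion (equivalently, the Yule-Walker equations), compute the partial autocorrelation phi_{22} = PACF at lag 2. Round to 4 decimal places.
\phi_{22} = 0.4030

The PACF at lag k is phi_{kk}, the last component of the solution
to the Yule-Walker system G_k phi = r_k where
  (G_k)_{ij} = rho(|i - j|), (r_k)_i = rho(i), i,j = 1..k.
Equivalently, Durbin-Levinson gives phi_{kk} iteratively:
  phi_{11} = rho(1)
  phi_{kk} = [rho(k) - sum_{j=1..k-1} phi_{k-1,j} rho(k-j)]
            / [1 - sum_{j=1..k-1} phi_{k-1,j} rho(j)],
  phi_{k,j} = phi_{k-1,j} - phi_{kk} phi_{k-1,k-j},  j = 1..k-1.
Step k = 1:
  phi_11 = rho(1) = 0.5377.
Step k = 2:
  phi_22 = [rho(2) - phi_11 rho(1)] / [1 - phi_11 rho(1)] = [0.5756 - (0.5377)(0.5377)] / [1 - (0.5377)(0.5377)]
         = 0.28647871 / 0.71087871 = 0.403.
Therefore phi_{22} = 0.4030.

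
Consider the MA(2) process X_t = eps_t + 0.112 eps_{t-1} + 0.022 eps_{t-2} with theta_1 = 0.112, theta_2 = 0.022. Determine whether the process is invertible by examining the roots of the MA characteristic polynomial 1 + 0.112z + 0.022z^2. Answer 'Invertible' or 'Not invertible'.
\text{Invertible}

The MA(q) characteristic polynomial is P(z) = 1 + 0.112z + 0.022z^2.
Invertibility requires all roots to lie outside the unit circle, i.e. |z| > 1 for every root.
Set 1 + (0.112) z + (0.022) z^2 = 0, i.e. a z^2 + b z + c = 0 with a = 0.022, b = 0.112, c = 1.
Discriminant D = b^2 - 4ac = (0.112)^2 - 4*(0.022)*1 = 0.012544 - (0.088) = -0.075456.
D < 0, so the roots are the complex-conjugate pair z = (-b +/- i sqrt(-D)) / (2a) = -2.5455 +/- 6.243i.
For a conjugate pair |z|^2 = z * conj(z) = (product of roots) = c/a = 1/(0.022) = 45.454545, so |z| = sqrt(45.454545) = 6.742 for both roots.
Moduli of all roots: 6.7420, 6.7420.
All moduli strictly greater than 1? Yes.
Verdict: Invertible.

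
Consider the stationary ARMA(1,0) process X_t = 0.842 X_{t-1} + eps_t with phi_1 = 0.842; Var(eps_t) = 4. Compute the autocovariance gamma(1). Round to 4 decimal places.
\gamma(1) = 11.5725

Multiply the model equation by X_{t-k} and take expectations. With theta_0 = psi_0 = 1 and psi_j the MA(infinity) weights, this gives
  gamma(k) - sum_i phi_i gamma(k-i) = c_k,
  c_k = sigma^2 * sum_{j=k..q} theta_j psi_{j-k}   (c_k = 0 for k > q),
using gamma(-m) = gamma(m).
Pure AR (q = 0): c_0 = sigma^2 = 4, c_k = 0 for k >= 1.
Equations for k = 0 and k = 1 (AR order 1):
  gamma(0) = phi_1 gamma(1) + c_0
  gamma(1) = phi_1 gamma(0) + c_1
Substituting the second into the first: gamma(0) (1 - phi_1^2) = c_0 + phi_1 c_1, so
  gamma(0) = c_0 / (1 - phi_1^2) = 4 / (1 - (0.842)^2) = 4 / 0.291036 = 13.744004.
  gamma(1) = phi_1 gamma(0) = (0.842)(13.744004) = 11.572452.
Therefore gamma(1) = 11.5725 (to 4 decimal places).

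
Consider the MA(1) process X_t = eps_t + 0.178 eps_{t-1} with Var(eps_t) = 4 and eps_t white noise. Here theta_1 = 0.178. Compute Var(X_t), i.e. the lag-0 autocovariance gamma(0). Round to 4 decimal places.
\gamma(0) = 4.1267

For an MA(q) process X_t = eps_t + sum_i theta_i eps_{t-i} with
Var(eps_t) = sigma^2, the variance is
  gamma(0) = sigma^2 * (1 + sum_i theta_i^2).
  sum_i theta_i^2 = (0.178)^2 = 0.031684.
  gamma(0) = 4 * (1 + 0.031684) = 4 * 1.031684 = 4.126736, which rounds to 4.1267.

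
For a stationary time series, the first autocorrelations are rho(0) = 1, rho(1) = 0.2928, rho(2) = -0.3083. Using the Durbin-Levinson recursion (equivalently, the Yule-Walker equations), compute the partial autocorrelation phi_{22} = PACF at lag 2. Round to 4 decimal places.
\phi_{22} = -0.4310

The PACF at lag k is phi_{kk}, the last component of the solution
to the Yule-Walker system G_k phi = r_k where
  (G_k)_{ij} = rho(|i - j|), (r_k)_i = rho(i), i,j = 1..k.
Equivalently, Durbin-Levinson gives phi_{kk} iteratively:
  phi_{11} = rho(1)
  phi_{kk} = [rho(k) - sum_{j=1..k-1} phi_{k-1,j} rho(k-j)]
            / [1 - sum_{j=1..k-1} phi_{k-1,j} rho(j)],
  phi_{k,j} = phi_{k-1,j} - phi_{kk} phi_{k-1,k-j},  j = 1..k-1.
Step k = 1:
  phi_11 = rho(1) = 0.2928.
Step k = 2:
  phi_22 = [rho(2) - phi_11 rho(1)] / [1 - phi_11 rho(1)] = [-0.3083 - (0.2928)(0.2928)] / [1 - (0.2928)(0.2928)]
         = -0.39403184 / 0.91426816 = -0.431.
Therefore phi_{22} = -0.4310.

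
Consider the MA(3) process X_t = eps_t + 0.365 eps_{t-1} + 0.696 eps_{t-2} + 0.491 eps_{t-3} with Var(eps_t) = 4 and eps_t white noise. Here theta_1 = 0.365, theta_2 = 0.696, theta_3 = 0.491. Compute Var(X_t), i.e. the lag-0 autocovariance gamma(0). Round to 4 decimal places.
\gamma(0) = 7.4349

For an MA(q) process X_t = eps_t + sum_i theta_i eps_{t-i} with
Var(eps_t) = sigma^2, the variance is
  gamma(0) = sigma^2 * (1 + sum_i theta_i^2).
  sum_i theta_i^2 = (0.365)^2 + (0.696)^2 + (0.491)^2 = 0.133225 + 0.484416 + 0.241081 = 0.858722.
  gamma(0) = 4 * (1 + 0.858722) = 4 * 1.858722 = 7.434888, which rounds to 7.4349.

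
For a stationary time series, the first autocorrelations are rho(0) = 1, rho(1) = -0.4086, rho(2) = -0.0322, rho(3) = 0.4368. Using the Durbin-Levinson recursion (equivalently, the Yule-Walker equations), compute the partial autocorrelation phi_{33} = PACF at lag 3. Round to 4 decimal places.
\phi_{33} = 0.4110

The PACF at lag k is phi_{kk}, the last component of the solution
to the Yule-Walker system G_k phi = r_k where
  (G_k)_{ij} = rho(|i - j|), (r_k)_i = rho(i), i,j = 1..k.
Equivalently, Durbin-Levinson gives phi_{kk} iteratively:
  phi_{11} = rho(1)
  phi_{kk} = [rho(k) - sum_{j=1..k-1} phi_{k-1,j} rho(k-j)]
            / [1 - sum_{j=1..k-1} phi_{k-1,j} rho(j)],
  phi_{k,j} = phi_{k-1,j} - phi_{kk} phi_{k-1,k-j},  j = 1..k-1.
Step k = 1:
  phi_11 = rho(1) = -0.4086.
Step k = 2:
  phi_22 = [rho(2) - phi_11 rho(1)] / [1 - phi_11 rho(1)] = [-0.0322 - (-0.4086)(-0.4086)] / [1 - (-0.4086)(-0.4086)]
         = -0.19915396 / 0.83304604 = -0.239067.
  Update: phi_21 = phi_11 - phi_22 phi_11 = -0.4086 - (-0.239067)(-0.4086) = -0.506283.
Step k = 3:
  phi_33 = [rho(3) - phi_21 rho(2) - phi_22 rho(1)] / [1 - phi_21 rho(1) - phi_22 rho(2)]
    numerator   = 0.4368 - (-0.506283)(-0.0322) - (-0.239067)(-0.4086) = 0.32281485
    denominator = 1 - (-0.506283)(-0.4086) - (-0.239067)(-0.0322) = 0.78543487
  phi_33 = 0.32281485 / 0.78543487 = 0.411.
Therefore phi_{33} = 0.4110.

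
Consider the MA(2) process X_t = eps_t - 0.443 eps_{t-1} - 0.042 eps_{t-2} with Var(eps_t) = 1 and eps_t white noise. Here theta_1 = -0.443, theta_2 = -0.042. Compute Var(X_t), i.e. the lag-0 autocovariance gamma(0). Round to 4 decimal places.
\gamma(0) = 1.1980

For an MA(q) process X_t = eps_t + sum_i theta_i eps_{t-i} with
Var(eps_t) = sigma^2, the variance is
  gamma(0) = sigma^2 * (1 + sum_i theta_i^2).
  sum_i theta_i^2 = (-0.443)^2 + (-0.042)^2 = 0.196249 + 0.001764 = 0.198013.
  gamma(0) = 1 * (1 + 0.198013) = 1 * 1.198013 = 1.198013, which rounds to 1.1980.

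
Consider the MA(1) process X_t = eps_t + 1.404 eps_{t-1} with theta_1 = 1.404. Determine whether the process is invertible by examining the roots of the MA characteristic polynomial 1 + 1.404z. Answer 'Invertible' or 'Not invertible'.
\text{Not invertible}

The MA(q) characteristic polynomial is P(z) = 1 + 1.404z.
Invertibility requires all roots to lie outside the unit circle, i.e. |z| > 1 for every root.
This is linear in z: 1 + (1.404) z = 0  =>  z = -1/(1.404) = -0.712251,  |z| = 0.712251.
Moduli of all roots: 0.7123.
All moduli strictly greater than 1? No.
Verdict: Not invertible.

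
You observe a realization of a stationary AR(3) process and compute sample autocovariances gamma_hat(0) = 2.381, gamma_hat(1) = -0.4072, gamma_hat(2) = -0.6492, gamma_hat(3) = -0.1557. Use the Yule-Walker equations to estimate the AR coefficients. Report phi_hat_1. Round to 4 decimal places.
\hat\phi_{1} = -0.2879

The Yule-Walker equations for an AR(p) process read, in matrix form,
  Gamma_p phi = r_p,   with   (Gamma_p)_{ij} = gamma(|i - j|),
                       (r_p)_i = gamma(i),   i,j = 1..p.
Substitute the sample gammas (Toeplitz matrix and right-hand side of size 3):
  Gamma_p = [[2.381, -0.4072, -0.6492], [-0.4072, 2.381, -0.4072], [-0.6492, -0.4072, 2.381]]
  r_p     = [-0.4072, -0.6492, -0.1557]
Written out (R1..R3):
  (R1) 2.381 phi_1 - 0.4072 phi_2 - 0.6492 phi_3 = -0.4072
  (R2) -0.4072 phi_1 + 2.381 phi_2 - 0.4072 phi_3 = -0.6492
  (R3) -0.6492 phi_1 - 0.4072 phi_2 + 2.381 phi_3 = -0.1557
Gaussian elimination:
  R2 <- R2 - (-0.4072/2.381) R1 = R2 - (-0.171021) R1:  2.31136 phi_2 - 0.518227 phi_3 = -0.71884
  R3 <- R3 - (-0.6492/2.381) R1 = R3 - (-0.272659) R1:  -0.518227 phi_2 + 2.20399 phi_3 = -0.266727
  R3 <- R3 - (-0.518227/2.31136) R2 = R3 - (-0.224208) R2:  2.087799 phi_3 = -0.427896
Back-substitution:
  phi_hat_3 = -0.427896 / 2.087799 = -0.204951
  phi_hat_2 = (-0.71884 - (-0.518227)(-0.204951)) / 2.31136 = -0.356955
  phi_hat_1 = (-0.4072 - (-0.4072)(-0.356955) - (-0.6492)(-0.204951)) / 2.381 = -0.287949
So phi_hat = [-0.2879, -0.3570, -0.2050].
Therefore phi_hat_1 = -0.2879.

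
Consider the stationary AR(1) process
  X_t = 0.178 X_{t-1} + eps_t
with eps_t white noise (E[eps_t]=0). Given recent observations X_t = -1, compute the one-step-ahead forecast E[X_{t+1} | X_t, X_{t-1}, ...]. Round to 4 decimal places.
E[X_{t+1} \mid \mathcal F_t] = -0.1780

For an AR(p) model X_t = c + sum_i phi_i X_{t-i} + eps_t, the
one-step-ahead conditional mean is
  E[X_{t+1} | X_t, ...] = c + sum_i phi_i X_{t+1-i}.
Substitute known values:
  E[X_{t+1} | ...] = (0.178) * (-1)
                   = -0.1780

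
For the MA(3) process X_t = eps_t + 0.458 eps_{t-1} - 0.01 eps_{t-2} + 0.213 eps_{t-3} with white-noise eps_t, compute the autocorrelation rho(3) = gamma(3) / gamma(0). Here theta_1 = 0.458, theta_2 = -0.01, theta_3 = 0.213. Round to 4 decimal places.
\rho(3) = 0.1697

For an MA(q) process with theta_0 = 1, the autocovariance is
  gamma(k) = sigma^2 * sum_{i=0..q-k} theta_i * theta_{i+k},
and rho(k) = gamma(k) / gamma(0). Sigma^2 cancels.
  numerator   = (1)*(0.213) = 0.213.
  denominator = (1)^2 + (0.458)^2 + (-0.01)^2 + (0.213)^2 = 1.255233.
  rho(3) = 0.213 / 1.255233 = 0.1697.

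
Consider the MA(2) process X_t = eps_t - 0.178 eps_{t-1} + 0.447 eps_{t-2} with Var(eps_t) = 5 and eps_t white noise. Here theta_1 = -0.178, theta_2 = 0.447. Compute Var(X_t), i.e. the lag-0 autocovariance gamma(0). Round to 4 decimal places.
\gamma(0) = 6.1575

For an MA(q) process X_t = eps_t + sum_i theta_i eps_{t-i} with
Var(eps_t) = sigma^2, the variance is
  gamma(0) = sigma^2 * (1 + sum_i theta_i^2).
  sum_i theta_i^2 = (-0.178)^2 + (0.447)^2 = 0.031684 + 0.199809 = 0.231493.
  gamma(0) = 5 * (1 + 0.231493) = 5 * 1.231493 = 6.157465, which rounds to 6.1575.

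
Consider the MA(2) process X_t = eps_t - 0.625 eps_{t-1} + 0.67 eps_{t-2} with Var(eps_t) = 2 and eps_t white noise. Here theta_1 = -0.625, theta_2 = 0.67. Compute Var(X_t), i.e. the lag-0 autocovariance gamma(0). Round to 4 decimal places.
\gamma(0) = 3.6791

For an MA(q) process X_t = eps_t + sum_i theta_i eps_{t-i} with
Var(eps_t) = sigma^2, the variance is
  gamma(0) = sigma^2 * (1 + sum_i theta_i^2).
  sum_i theta_i^2 = (-0.625)^2 + (0.67)^2 = 0.390625 + 0.4489 = 0.839525.
  gamma(0) = 2 * (1 + 0.839525) = 2 * 1.839525 = 3.67905, which rounds to 3.6791.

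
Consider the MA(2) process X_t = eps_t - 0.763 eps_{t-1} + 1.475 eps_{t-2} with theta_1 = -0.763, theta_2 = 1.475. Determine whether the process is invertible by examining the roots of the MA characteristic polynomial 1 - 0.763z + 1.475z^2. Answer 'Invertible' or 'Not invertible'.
\text{Not invertible}

The MA(q) characteristic polynomial is P(z) = 1 - 0.763z + 1.475z^2.
Invertibility requires all roots to lie outside the unit circle, i.e. |z| > 1 for every root.
Set 1 + (-0.763) z + (1.475) z^2 = 0, i.e. a z^2 + b z + c = 0 with a = 1.475, b = -0.763, c = 1.
Discriminant D = b^2 - 4ac = (-0.763)^2 - 4*(1.475)*1 = 0.582169 - (5.9) = -5.317831.
D < 0, so the roots are the complex-conjugate pair z = (-b +/- i sqrt(-D)) / (2a) = 0.2586 +/- 0.7817i.
For a conjugate pair |z|^2 = z * conj(z) = (product of roots) = c/a = 1/(1.475) = 0.677966, so |z| = sqrt(0.677966) = 0.8234 for both roots.
Moduli of all roots: 0.8234, 0.8234.
All moduli strictly greater than 1? No.
Verdict: Not invertible.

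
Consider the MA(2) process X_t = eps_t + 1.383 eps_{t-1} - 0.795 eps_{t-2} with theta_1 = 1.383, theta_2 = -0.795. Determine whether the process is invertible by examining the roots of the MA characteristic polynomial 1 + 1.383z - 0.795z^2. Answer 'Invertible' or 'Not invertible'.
\text{Not invertible}

The MA(q) characteristic polynomial is P(z) = 1 + 1.383z - 0.795z^2.
Invertibility requires all roots to lie outside the unit circle, i.e. |z| > 1 for every root.
Set 1 + (1.383) z + (-0.795) z^2 = 0, i.e. a z^2 + b z + c = 0 with a = -0.795, b = 1.383, c = 1.
Discriminant D = b^2 - 4ac = (1.383)^2 - 4*(-0.795)*1 = 1.912689 - (-3.18) = 5.092689.
D >= 0, so the roots are real: z = (-b +/- sqrt(D)) / (2a) = (-1.383 +/- 2.256699) / (-1.59).
  z_1 = (-1.383 + 2.256699) / (-1.59) = -0.5495,   |z_1| = 0.5495.
  z_2 = (-1.383 - 2.256699) / (-1.59) = 2.2891,   |z_2| = 2.2891.
Moduli of all roots: 0.5495, 2.2891.
All moduli strictly greater than 1? No.
Verdict: Not invertible.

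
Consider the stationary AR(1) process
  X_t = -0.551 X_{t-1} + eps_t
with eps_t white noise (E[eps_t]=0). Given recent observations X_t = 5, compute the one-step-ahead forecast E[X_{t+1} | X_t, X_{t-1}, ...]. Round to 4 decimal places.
E[X_{t+1} \mid \mathcal F_t] = -2.7550

For an AR(p) model X_t = c + sum_i phi_i X_{t-i} + eps_t, the
one-step-ahead conditional mean is
  E[X_{t+1} | X_t, ...] = c + sum_i phi_i X_{t+1-i}.
Substitute known values:
  E[X_{t+1} | ...] = (-0.551) * (5)
                   = -2.7550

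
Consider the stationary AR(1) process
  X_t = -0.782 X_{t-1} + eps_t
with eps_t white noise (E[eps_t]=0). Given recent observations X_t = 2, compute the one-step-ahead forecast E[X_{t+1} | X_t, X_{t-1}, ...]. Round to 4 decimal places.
E[X_{t+1} \mid \mathcal F_t] = -1.5640

For an AR(p) model X_t = c + sum_i phi_i X_{t-i} + eps_t, the
one-step-ahead conditional mean is
  E[X_{t+1} | X_t, ...] = c + sum_i phi_i X_{t+1-i}.
Substitute known values:
  E[X_{t+1} | ...] = (-0.782) * (2)
                   = -1.5640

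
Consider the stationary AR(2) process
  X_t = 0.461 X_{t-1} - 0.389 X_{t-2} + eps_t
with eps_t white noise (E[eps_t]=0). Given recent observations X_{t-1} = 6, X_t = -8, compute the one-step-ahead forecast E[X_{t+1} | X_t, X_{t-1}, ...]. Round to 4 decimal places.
E[X_{t+1} \mid \mathcal F_t] = -6.0220

For an AR(p) model X_t = c + sum_i phi_i X_{t-i} + eps_t, the
one-step-ahead conditional mean is
  E[X_{t+1} | X_t, ...] = c + sum_i phi_i X_{t+1-i}.
Substitute known values:
  E[X_{t+1} | ...] = (0.461) * (-8) + (-0.389) * (6)
                   = -6.0220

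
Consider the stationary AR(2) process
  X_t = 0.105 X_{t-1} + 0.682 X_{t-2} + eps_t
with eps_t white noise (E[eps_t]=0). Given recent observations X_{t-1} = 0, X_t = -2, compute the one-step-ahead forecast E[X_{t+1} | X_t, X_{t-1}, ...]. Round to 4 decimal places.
E[X_{t+1} \mid \mathcal F_t] = -0.2100

For an AR(p) model X_t = c + sum_i phi_i X_{t-i} + eps_t, the
one-step-ahead conditional mean is
  E[X_{t+1} | X_t, ...] = c + sum_i phi_i X_{t+1-i}.
Substitute known values:
  E[X_{t+1} | ...] = (0.105) * (-2) + (0.682) * (0)
                   = -0.2100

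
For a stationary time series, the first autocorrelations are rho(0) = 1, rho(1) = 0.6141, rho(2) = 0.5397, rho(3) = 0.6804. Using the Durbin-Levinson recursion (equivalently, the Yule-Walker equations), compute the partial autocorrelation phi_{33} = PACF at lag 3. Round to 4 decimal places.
\phi_{33} = 0.4741

The PACF at lag k is phi_{kk}, the last component of the solution
to the Yule-Walker system G_k phi = r_k where
  (G_k)_{ij} = rho(|i - j|), (r_k)_i = rho(i), i,j = 1..k.
Equivalently, Durbin-Levinson gives phi_{kk} iteratively:
  phi_{11} = rho(1)
  phi_{kk} = [rho(k) - sum_{j=1..k-1} phi_{k-1,j} rho(k-j)]
            / [1 - sum_{j=1..k-1} phi_{k-1,j} rho(j)],
  phi_{k,j} = phi_{k-1,j} - phi_{kk} phi_{k-1,k-j},  j = 1..k-1.
Step k = 1:
  phi_11 = rho(1) = 0.6141.
Step k = 2:
  phi_22 = [rho(2) - phi_11 rho(1)] / [1 - phi_11 rho(1)] = [0.5397 - (0.6141)(0.6141)] / [1 - (0.6141)(0.6141)]
         = 0.16258119 / 0.62288119 = 0.261015.
  Update: phi_21 = phi_11 - phi_22 phi_11 = 0.6141 - (0.261015)(0.6141) = 0.453811.
Step k = 3:
  phi_33 = [rho(3) - phi_21 rho(2) - phi_22 rho(1)] / [1 - phi_21 rho(1) - phi_22 rho(2)]
    numerator   = 0.6804 - (0.453811)(0.5397) - (0.261015)(0.6141) = 0.27518913
    denominator = 1 - (0.453811)(0.6141) - (0.261015)(0.5397) = 0.5804451
  phi_33 = 0.27518913 / 0.5804451 = 0.4741.
Therefore phi_{33} = 0.4741.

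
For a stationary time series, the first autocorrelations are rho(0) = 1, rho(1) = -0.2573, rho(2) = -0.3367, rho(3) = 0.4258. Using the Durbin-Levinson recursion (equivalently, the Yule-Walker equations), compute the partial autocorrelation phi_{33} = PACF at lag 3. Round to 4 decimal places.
\phi_{33} = 0.2510

The PACF at lag k is phi_{kk}, the last component of the solution
to the Yule-Walker system G_k phi = r_k where
  (G_k)_{ij} = rho(|i - j|), (r_k)_i = rho(i), i,j = 1..k.
Equivalently, Durbin-Levinson gives phi_{kk} iteratively:
  phi_{11} = rho(1)
  phi_{kk} = [rho(k) - sum_{j=1..k-1} phi_{k-1,j} rho(k-j)]
            / [1 - sum_{j=1..k-1} phi_{k-1,j} rho(j)],
  phi_{k,j} = phi_{k-1,j} - phi_{kk} phi_{k-1,k-j},  j = 1..k-1.
Step k = 1:
  phi_11 = rho(1) = -0.2573.
Step k = 2:
  phi_22 = [rho(2) - phi_11 rho(1)] / [1 - phi_11 rho(1)] = [-0.3367 - (-0.2573)(-0.2573)] / [1 - (-0.2573)(-0.2573)]
         = -0.40290329 / 0.93379671 = -0.431468.
  Update: phi_21 = phi_11 - phi_22 phi_11 = -0.2573 - (-0.431468)(-0.2573) = -0.368317.
Step k = 3:
  phi_33 = [rho(3) - phi_21 rho(2) - phi_22 rho(1)] / [1 - phi_21 rho(1) - phi_22 rho(2)]
    numerator   = 0.4258 - (-0.368317)(-0.3367) - (-0.431468)(-0.2573) = 0.19077109
    denominator = 1 - (-0.368317)(-0.2573) - (-0.431468)(-0.3367) = 0.75995688
  phi_33 = 0.19077109 / 0.75995688 = 0.251.
Therefore phi_{33} = 0.2510.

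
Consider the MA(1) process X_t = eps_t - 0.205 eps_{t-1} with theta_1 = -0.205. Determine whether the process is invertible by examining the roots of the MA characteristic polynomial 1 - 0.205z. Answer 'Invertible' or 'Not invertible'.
\text{Invertible}

The MA(q) characteristic polynomial is P(z) = 1 - 0.205z.
Invertibility requires all roots to lie outside the unit circle, i.e. |z| > 1 for every root.
This is linear in z: 1 + (-0.205) z = 0  =>  z = -1/(-0.205) = 4.878049,  |z| = 4.878049.
Moduli of all roots: 4.8780.
All moduli strictly greater than 1? Yes.
Verdict: Invertible.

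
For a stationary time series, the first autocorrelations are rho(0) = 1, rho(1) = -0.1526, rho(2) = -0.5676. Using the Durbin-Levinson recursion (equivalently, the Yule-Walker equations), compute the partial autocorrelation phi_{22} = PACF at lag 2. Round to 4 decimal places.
\phi_{22} = -0.6050

The PACF at lag k is phi_{kk}, the last component of the solution
to the Yule-Walker system G_k phi = r_k where
  (G_k)_{ij} = rho(|i - j|), (r_k)_i = rho(i), i,j = 1..k.
Equivalently, Durbin-Levinson gives phi_{kk} iteratively:
  phi_{11} = rho(1)
  phi_{kk} = [rho(k) - sum_{j=1..k-1} phi_{k-1,j} rho(k-j)]
            / [1 - sum_{j=1..k-1} phi_{k-1,j} rho(j)],
  phi_{k,j} = phi_{k-1,j} - phi_{kk} phi_{k-1,k-j},  j = 1..k-1.
Step k = 1:
  phi_11 = rho(1) = -0.1526.
Step k = 2:
  phi_22 = [rho(2) - phi_11 rho(1)] / [1 - phi_11 rho(1)] = [-0.5676 - (-0.1526)(-0.1526)] / [1 - (-0.1526)(-0.1526)]
         = -0.59088676 / 0.97671324 = -0.605.
Therefore phi_{22} = -0.6050.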